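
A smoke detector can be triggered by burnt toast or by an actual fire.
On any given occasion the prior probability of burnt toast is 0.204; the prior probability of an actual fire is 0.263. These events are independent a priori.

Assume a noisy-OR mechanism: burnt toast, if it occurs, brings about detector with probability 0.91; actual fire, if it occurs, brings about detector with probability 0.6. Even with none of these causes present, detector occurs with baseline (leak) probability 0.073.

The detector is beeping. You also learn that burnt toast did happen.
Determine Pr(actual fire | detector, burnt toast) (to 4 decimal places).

Pr(actual fire | detector, burnt toast) ≈ 0.2734

Under noisy-OR, P(detector | causes) = 1 − (1−0.073)·∏(1−qᵢ) over the active causes.
Weight on actual fire=true, given the evidence: 0.966628×0.263 = 0.254223
The normalizing constant is 0.91657×0.737 + 0.966628×0.263 = 0.929735
Posterior = 0.254223 / 0.929735 ≈ 0.2734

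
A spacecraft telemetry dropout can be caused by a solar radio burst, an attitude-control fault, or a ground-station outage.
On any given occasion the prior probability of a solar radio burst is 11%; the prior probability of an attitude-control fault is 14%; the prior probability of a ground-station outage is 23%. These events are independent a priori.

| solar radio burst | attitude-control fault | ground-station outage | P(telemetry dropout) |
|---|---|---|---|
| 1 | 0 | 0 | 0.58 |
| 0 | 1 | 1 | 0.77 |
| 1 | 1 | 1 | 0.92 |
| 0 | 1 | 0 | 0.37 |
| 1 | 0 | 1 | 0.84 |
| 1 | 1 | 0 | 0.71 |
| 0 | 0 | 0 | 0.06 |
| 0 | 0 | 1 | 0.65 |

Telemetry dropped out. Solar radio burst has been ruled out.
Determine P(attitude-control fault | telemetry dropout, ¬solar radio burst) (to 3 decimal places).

P(attitude-control fault | telemetry dropout, ¬solar radio burst) ≈ 0.278

By total probability over the 4 (attitude-control fault, ground-station outage) configurations:
  P(telemetry dropout | ¬solar radio burst) = 0.06*0.86*0.77 + 0.65*0.86*0.23 + 0.37*0.14*0.77 + 0.77*0.14*0.23
        = 0.039732 + 0.128570 + 0.039886 + 0.024794 = 0.232982
Configurations with attitude-control fault contribute 0.064680, so
  P(attitude-control fault | telemetry dropout, ¬solar radio burst) = 0.064680 / 0.232982 ≈ 0.278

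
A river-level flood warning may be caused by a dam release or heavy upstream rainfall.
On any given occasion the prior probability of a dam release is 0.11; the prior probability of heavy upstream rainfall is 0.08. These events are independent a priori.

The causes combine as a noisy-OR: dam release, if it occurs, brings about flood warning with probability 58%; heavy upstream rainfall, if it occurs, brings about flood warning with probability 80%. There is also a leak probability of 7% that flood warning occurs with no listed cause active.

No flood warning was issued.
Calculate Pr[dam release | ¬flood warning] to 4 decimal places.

Under noisy-OR, P(flood warning | causes) = 1 − (1−0.07)·∏(1−qᵢ) over the active causes.
By total probability over the 4 (dam release, heavy upstream rainfall) configurations:
  P(¬flood warning) = 0.93·0.89·0.92 + 0.186·0.89·0.08 + 0.3906·0.11·0.92 + 0.07812·0.11·0.08
        = 0.761484 + 0.013243 + 0.039529 + 0.000687 = 0.814943
Configurations with dam release contribute 0.040216, so
  P(dam release | ¬flood warning) = 0.040216 / 0.814943 ≈ 0.0493

Pr[dam release | ¬flood warning] ≈ 0.0493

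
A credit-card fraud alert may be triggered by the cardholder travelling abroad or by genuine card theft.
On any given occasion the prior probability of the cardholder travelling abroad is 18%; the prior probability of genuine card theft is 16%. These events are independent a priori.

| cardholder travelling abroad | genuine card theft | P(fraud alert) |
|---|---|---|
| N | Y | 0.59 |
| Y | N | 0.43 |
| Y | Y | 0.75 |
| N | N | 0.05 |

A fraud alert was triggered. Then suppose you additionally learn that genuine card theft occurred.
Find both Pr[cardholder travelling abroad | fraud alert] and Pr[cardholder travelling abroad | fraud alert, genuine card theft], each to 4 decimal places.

Pr[cardholder travelling abroad | fraud alert] ≈ 0.4364; Pr[cardholder travelling abroad | fraud alert, genuine card theft] ≈ 0.2182

P(fraud alert) = 0.05·0.82·0.84 + 0.59·0.82·0.16 + 0.43·0.18·0.84 + 0.75·0.18·0.16 = 0.034440 + 0.077408 + 0.065016 + 0.021600 = 0.198464
Restricting to configurations with cardholder travelling abroad present: 0.065016 + 0.021600 = 0.086616.
P(cardholder travelling abroad | fraud alert) = 0.086616 / 0.198464 ≈ 0.4364

Now also conditioning on genuine card theft=true:
P(fraud alert | genuine card theft) = 0.59*0.82 + 0.75*0.18 = 0.483800 + 0.135000 = 0.618800
Of this, 0.135000 comes from 0.75*0.18 (the cardholder travelling abroad=true cases).
P(cardholder travelling abroad | fraud alert, genuine card theft) = 0.135000 / 0.618800 ≈ 0.2182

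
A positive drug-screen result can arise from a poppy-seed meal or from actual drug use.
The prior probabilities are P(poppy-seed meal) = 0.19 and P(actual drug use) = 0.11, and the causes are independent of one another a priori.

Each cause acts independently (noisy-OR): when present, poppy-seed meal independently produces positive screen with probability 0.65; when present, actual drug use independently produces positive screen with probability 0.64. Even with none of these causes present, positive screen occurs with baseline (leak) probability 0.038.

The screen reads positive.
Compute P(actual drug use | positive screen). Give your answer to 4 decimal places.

Under noisy-OR, P(positive screen | causes) = 1 − (1−0.038)·∏(1−qᵢ) over the active causes.
Sum P(positive screen|·) weighted by the priors over the 4 (poppy-seed meal, actual drug use) configurations:
  P(positive screen) = 0.038×0.81×0.89 + 0.65368×0.81×0.11 + 0.6633×0.19×0.89 + 0.878788×0.19×0.11
        = 0.027394 + 0.058243 + 0.112164 + 0.018367 = 0.216168
Keeping only the actual drug use-present terms gives 0.076610, so
  P(actual drug use | positive screen) = 0.076610 / 0.216168 ≈ 0.3544

P(actual drug use | positive screen) ≈ 0.3544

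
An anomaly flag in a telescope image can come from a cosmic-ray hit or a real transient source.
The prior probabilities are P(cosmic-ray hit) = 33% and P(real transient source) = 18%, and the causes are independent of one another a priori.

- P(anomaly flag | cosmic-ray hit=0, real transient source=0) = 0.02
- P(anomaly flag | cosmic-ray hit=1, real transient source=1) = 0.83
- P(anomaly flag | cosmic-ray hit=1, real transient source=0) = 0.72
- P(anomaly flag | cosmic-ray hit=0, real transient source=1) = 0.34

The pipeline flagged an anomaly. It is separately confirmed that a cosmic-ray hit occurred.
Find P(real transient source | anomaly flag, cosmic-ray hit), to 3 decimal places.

P(real transient source | anomaly flag, cosmic-ray hit) ≈ 0.202

Numerator (weight on configurations with real transient source): 0.83·0.18 = 0.149400
Normalizer over all consistent configurations: 0.72·0.82 + 0.83·0.18 = 0.739800
Posterior = 0.149400 / 0.739800 ≈ 0.202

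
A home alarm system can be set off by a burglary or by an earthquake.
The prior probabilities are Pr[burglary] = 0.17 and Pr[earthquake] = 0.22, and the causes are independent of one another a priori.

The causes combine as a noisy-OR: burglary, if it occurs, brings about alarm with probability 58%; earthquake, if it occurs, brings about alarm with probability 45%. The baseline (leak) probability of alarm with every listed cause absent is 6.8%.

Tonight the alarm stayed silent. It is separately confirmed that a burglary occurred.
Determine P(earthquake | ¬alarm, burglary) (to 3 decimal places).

P(earthquake | ¬alarm, burglary) ≈ 0.134

Under noisy-OR, P(alarm | causes) = 1 − (1−0.068)·∏(1−qᵢ) over the active causes.
Sum P(¬alarm|·) weighted by the priors over both values of earthquake:
  P(¬alarm | burglary) = 0.39144*0.78 + 0.215292*0.22
        = 0.305323 + 0.047364 = 0.352687
The terms with earthquake present sum to 0.047364, so
  P(earthquake | ¬alarm, burglary) = 0.047364 / 0.352687 ≈ 0.134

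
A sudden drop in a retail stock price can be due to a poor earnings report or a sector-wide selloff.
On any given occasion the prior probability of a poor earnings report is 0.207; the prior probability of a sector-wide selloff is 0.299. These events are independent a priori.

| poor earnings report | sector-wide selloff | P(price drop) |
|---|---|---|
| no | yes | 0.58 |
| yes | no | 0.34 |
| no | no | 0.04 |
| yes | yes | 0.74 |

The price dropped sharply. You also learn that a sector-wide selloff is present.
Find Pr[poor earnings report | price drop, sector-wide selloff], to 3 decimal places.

Pr[poor earnings report | price drop, sector-wide selloff] ≈ 0.250

Enumerate both values of poor earnings report and weight by the priors:
  P(price drop | sector-wide selloff) = 0.58*0.793 + 0.74*0.207
        = 0.459940 + 0.153180 = 0.613120
Configurations with poor earnings report contribute 0.153180, so
  P(poor earnings report | price drop, sector-wide selloff) = 0.153180 / 0.613120 ≈ 0.250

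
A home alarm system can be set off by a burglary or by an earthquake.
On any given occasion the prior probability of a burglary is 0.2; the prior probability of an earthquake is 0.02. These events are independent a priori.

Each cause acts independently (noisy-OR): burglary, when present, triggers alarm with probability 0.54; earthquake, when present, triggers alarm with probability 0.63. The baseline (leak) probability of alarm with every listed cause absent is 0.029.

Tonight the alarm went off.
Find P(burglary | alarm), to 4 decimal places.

P(burglary | alarm) ≈ 0.7722

Under noisy-OR, P(alarm | causes) = 1 − (1−0.029)·∏(1−qᵢ) over the active causes.
By total probability over the 4 (burglary, earthquake) configurations:
  P(alarm) = 0.029·0.8·0.98 + 0.64073·0.8·0.02 + 0.55334·0.2·0.98 + 0.834736·0.2·0.02
        = 0.022736 + 0.010252 + 0.108455 + 0.003339 = 0.144782
The terms with burglary present sum to 0.111794, so
  P(burglary | alarm) = 0.111794 / 0.144782 ≈ 0.7722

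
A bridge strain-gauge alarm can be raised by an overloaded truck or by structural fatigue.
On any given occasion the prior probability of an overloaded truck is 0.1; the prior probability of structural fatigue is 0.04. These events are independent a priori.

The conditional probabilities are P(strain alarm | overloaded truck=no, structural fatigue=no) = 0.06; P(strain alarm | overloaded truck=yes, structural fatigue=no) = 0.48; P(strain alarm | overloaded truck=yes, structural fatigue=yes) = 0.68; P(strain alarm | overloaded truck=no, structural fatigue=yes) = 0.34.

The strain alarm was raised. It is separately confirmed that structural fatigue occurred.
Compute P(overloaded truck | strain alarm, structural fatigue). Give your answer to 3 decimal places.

Enumerate both values of overloaded truck and weight by the priors:
  P(strain alarm | structural fatigue) = 0.34*0.9 + 0.68*0.1
        = 0.306000 + 0.068000 = 0.374000
Keeping only the overloaded truck-present terms gives 0.068000, so
  P(overloaded truck | strain alarm, structural fatigue) = 0.068000 / 0.374000 ≈ 0.182

P(overloaded truck | strain alarm, structural fatigue) ≈ 0.182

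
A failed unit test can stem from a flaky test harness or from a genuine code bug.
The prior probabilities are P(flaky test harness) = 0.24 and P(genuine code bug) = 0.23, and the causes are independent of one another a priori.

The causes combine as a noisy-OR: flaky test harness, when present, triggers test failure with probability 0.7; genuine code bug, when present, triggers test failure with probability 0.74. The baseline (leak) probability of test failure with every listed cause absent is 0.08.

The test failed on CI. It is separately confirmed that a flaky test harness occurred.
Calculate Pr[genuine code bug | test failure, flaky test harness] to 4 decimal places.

Under noisy-OR, P(test failure | causes) = 1 − (1−0.08)·∏(1−qᵢ) over the active causes.
Sum P(test failure|·) weighted by the priors over both values of genuine code bug:
  P(test failure | flaky test harness) = 0.724*0.77 + 0.92824*0.23
        = 0.557480 + 0.213495 = 0.770975
The terms with genuine code bug present sum to 0.213495, so
  P(genuine code bug | test failure, flaky test harness) = 0.213495 / 0.770975 ≈ 0.2769

Pr[genuine code bug | test failure, flaky test harness] ≈ 0.2769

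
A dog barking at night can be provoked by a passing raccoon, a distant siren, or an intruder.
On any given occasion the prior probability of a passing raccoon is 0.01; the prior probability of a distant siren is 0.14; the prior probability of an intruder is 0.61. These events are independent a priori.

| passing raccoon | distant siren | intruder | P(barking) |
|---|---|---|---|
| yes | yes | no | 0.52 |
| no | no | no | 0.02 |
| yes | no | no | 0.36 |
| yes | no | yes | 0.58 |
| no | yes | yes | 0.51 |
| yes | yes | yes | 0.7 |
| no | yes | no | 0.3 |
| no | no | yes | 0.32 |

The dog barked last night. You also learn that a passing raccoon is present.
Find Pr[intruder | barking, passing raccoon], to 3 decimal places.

Pr[intruder | barking, passing raccoon] ≈ 0.709

Sum P(barking|·) weighted by the priors over the 4 (distant siren, intruder) configurations:
  P(barking | passing raccoon) = 0.36×0.86×0.39 + 0.58×0.86×0.61 + 0.52×0.14×0.39 + 0.7×0.14×0.61
        = 0.120744 + 0.304268 + 0.028392 + 0.059780 = 0.513184
The terms with intruder present sum to 0.364048, so
  P(intruder | barking, passing raccoon) = 0.364048 / 0.513184 ≈ 0.709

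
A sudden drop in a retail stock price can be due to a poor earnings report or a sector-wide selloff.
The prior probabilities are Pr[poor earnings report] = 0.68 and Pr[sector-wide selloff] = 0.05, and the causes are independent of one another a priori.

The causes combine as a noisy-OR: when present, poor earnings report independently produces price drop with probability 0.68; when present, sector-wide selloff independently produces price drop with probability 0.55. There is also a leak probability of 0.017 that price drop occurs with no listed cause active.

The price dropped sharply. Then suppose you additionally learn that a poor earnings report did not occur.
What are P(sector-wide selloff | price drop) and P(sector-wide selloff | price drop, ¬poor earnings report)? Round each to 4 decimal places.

Under noisy-OR, P(price drop | causes) = 1 − (1−0.017)·∏(1−qᵢ) over the active causes.
Weight on sector-wide selloff=true, given the evidence: 0.008922 + 0.029187 = 0.038109
Denominator P(price drop): 0.017×0.32×0.95 + 0.55765×0.32×0.05 + 0.68544×0.68×0.95 + 0.858448×0.68×0.05 = 0.486071
P(sector-wide selloff | price drop) = 0.038109/0.486071 ≈ 0.0784

Now condition on the additional information:
P(price drop | ¬poor earnings report) = 0.017×0.95 + 0.55765×0.05 = 0.016150 + 0.027883 = 0.044033
Restricting to configurations with sector-wide selloff present: 0.55765×0.05 = 0.027883.
Hence the posterior is 0.027883/0.044033 ≈ 0.6332.

P(sector-wide selloff | price drop) ≈ 0.0784; P(sector-wide selloff | price drop, ¬poor earnings report) ≈ 0.6332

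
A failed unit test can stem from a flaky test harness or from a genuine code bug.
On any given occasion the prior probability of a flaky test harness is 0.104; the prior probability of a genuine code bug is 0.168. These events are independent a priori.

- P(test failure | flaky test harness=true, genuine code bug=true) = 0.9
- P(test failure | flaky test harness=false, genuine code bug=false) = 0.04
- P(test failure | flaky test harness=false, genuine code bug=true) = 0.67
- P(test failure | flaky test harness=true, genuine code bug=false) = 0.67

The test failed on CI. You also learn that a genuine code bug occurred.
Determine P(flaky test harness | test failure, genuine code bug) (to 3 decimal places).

P(flaky test harness | test failure, genuine code bug) ≈ 0.135

P(test failure | genuine code bug) = 0.67*0.896 + 0.9*0.104 = 0.600320 + 0.093600 = 0.693920
Restricting to configurations with flaky test harness present: 0.9*0.104 = 0.093600.
So P(flaky test harness | test failure, genuine code bug) = 0.093600/0.693920 ≈ 0.135.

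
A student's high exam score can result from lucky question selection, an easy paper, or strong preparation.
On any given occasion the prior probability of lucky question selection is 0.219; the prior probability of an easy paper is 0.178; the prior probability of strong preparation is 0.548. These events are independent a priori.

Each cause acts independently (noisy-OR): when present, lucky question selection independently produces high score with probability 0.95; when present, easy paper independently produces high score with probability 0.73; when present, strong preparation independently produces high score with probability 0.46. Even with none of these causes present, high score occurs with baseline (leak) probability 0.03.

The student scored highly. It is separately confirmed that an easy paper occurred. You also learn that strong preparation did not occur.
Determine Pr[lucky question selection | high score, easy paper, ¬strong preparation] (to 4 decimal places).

Pr[lucky question selection | high score, easy paper, ¬strong preparation] ≈ 0.2727

Under noisy-OR, P(high score | causes) = 1 − (1−0.03)·∏(1−qᵢ) over the active causes.
P(high score | easy paper, ¬strong preparation) = 0.7381·0.781 + 0.986905·0.219 = 0.576456 + 0.216132 = 0.792588
The lucky question selection-present share is 0.986905·0.219 = 0.216132.
P(lucky question selection | high score, easy paper, ¬strong preparation) = 0.216132 / 0.792588 ≈ 0.2727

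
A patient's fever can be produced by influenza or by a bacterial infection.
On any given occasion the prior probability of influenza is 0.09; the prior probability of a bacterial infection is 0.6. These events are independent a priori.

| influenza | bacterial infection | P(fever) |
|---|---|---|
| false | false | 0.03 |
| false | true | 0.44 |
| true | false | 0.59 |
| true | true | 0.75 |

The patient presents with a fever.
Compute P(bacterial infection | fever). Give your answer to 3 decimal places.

Weight on bacterial infection=true, given the evidence: 0.240240 + 0.040500 = 0.280740
Denominator P(fever): 0.03*0.91*0.4 + 0.44*0.91*0.6 + 0.59*0.09*0.4 + 0.75*0.09*0.6 = 0.312900
Posterior = 0.280740 / 0.312900 ≈ 0.897

P(bacterial infection | fever) ≈ 0.897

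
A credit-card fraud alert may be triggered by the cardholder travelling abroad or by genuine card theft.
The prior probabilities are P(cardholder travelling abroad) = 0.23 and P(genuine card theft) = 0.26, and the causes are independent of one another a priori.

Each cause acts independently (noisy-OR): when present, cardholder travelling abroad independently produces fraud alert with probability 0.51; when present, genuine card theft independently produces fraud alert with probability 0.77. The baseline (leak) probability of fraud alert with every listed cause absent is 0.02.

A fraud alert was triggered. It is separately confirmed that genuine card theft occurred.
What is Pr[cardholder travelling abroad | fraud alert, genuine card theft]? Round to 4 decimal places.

Pr[cardholder travelling abroad | fraud alert, genuine card theft] ≈ 0.2554

Under noisy-OR, P(fraud alert | causes) = 1 − (1−0.02)·∏(1−qᵢ) over the active causes.
P(fraud alert | genuine card theft) = 0.7746×0.77 + 0.889554×0.23 = 0.596442 + 0.204597 = 0.801039
The cardholder travelling abroad-present share is 0.889554×0.23 = 0.204597.
P(cardholder travelling abroad | fraud alert, genuine card theft) = 0.204597 / 0.801039 ≈ 0.2554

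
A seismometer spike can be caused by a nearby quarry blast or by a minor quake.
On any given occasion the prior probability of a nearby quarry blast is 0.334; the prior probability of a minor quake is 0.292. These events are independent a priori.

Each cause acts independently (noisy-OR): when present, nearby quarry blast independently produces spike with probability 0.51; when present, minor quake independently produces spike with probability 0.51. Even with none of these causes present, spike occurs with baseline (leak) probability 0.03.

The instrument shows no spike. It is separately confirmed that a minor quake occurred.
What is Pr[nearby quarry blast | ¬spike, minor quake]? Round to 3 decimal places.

Pr[nearby quarry blast | ¬spike, minor quake] ≈ 0.197

Under noisy-OR, P(spike | causes) = 1 − (1−0.03)·∏(1−qᵢ) over the active causes.
Weight on nearby quarry blast=true, given the evidence: 0.232897*0.334 = 0.077788
The normalizing constant is 0.4753*0.666 + 0.232897*0.334 = 0.394338
P(nearby quarry blast | ¬spike, minor quake) = 0.077788/0.394338 ≈ 0.197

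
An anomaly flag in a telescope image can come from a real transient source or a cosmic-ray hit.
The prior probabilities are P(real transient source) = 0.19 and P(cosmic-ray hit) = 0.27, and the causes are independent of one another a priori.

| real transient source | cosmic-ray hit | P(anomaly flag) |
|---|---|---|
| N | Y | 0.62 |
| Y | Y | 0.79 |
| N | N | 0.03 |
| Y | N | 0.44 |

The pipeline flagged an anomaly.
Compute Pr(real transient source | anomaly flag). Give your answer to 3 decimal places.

Pr(real transient source | anomaly flag) ≈ 0.398

P(anomaly flag) = 0.03×0.81×0.73 + 0.62×0.81×0.27 + 0.44×0.19×0.73 + 0.79×0.19×0.27 = 0.017739 + 0.135594 + 0.061028 + 0.040527 = 0.254888
The real transient source-present share is 0.061028 + 0.040527 = 0.101555.
P(real transient source | anomaly flag) = 0.101555 / 0.254888 ≈ 0.398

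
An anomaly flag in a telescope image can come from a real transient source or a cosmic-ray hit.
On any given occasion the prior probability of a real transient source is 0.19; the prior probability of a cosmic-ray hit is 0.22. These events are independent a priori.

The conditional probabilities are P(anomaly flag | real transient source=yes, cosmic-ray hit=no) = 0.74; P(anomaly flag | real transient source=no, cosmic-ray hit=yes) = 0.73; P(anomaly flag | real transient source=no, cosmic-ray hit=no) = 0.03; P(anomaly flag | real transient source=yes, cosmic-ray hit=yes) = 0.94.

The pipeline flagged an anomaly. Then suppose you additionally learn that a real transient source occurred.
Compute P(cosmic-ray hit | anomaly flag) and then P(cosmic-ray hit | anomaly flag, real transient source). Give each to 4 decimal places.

P(cosmic-ray hit | anomaly flag) ≈ 0.5684; P(cosmic-ray hit | anomaly flag, real transient source) ≈ 0.2638

P(anomaly flag) = 0.03×0.81×0.78 + 0.73×0.81×0.22 + 0.74×0.19×0.78 + 0.94×0.19×0.22 = 0.018954 + 0.130086 + 0.109668 + 0.039292 = 0.298000
Of this, 0.169378 comes from 0.130086 + 0.039292 (the cosmic-ray hit=true cases).
P(cosmic-ray hit | anomaly flag) = 0.169378 / 0.298000 ≈ 0.5684

With the extra evidence:
For the numerator, keep only cosmic-ray hit=true terms: 0.94*0.22 = 0.206800
Normalizer over all consistent configurations: 0.74*0.78 + 0.94*0.22 = 0.784000
Posterior = 0.206800 / 0.784000 ≈ 0.2638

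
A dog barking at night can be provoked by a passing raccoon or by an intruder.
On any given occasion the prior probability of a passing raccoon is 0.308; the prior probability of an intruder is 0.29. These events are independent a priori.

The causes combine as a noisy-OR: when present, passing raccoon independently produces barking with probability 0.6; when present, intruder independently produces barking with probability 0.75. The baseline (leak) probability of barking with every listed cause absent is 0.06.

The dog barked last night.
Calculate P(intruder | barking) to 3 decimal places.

P(intruder | barking) ≈ 0.586

Under noisy-OR, P(barking | causes) = 1 − (1−0.06)·∏(1−qᵢ) over the active causes.
Enumerate the 4 (passing raccoon, intruder) configurations and weight by the priors:
  P(barking) = 0.06×0.692×0.71 + 0.765×0.692×0.29 + 0.624×0.308×0.71 + 0.906×0.308×0.29
        = 0.029479 + 0.153520 + 0.136456 + 0.080924 = 0.400379
The terms with intruder present sum to 0.234444, so
  P(intruder | barking) = 0.234444 / 0.400379 ≈ 0.586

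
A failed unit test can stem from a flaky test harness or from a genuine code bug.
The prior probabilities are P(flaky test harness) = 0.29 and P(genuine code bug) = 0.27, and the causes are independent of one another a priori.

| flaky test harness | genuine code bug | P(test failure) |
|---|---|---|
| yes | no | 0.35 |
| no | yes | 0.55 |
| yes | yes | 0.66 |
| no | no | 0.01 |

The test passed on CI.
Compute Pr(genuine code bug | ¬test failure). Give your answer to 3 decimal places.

Numerator (weight on configurations with genuine code bug): 0.086265 + 0.026622 = 0.112887
The normalizing constant is 0.99*0.71*0.73 + 0.45*0.71*0.27 + 0.65*0.29*0.73 + 0.34*0.29*0.27 = 0.763609
P(genuine code bug | ¬test failure) = 0.112887/0.763609 ≈ 0.148

Pr(genuine code bug | ¬test failure) ≈ 0.148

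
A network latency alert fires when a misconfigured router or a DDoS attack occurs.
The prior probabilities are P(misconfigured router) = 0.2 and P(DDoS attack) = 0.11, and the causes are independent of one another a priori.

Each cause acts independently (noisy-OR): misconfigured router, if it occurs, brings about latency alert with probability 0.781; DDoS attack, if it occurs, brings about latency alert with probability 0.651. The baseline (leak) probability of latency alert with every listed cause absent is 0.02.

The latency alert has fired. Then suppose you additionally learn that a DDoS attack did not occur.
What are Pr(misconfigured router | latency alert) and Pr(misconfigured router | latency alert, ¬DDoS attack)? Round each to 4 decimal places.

Pr(misconfigured router | latency alert) ≈ 0.6894; Pr(misconfigured router | latency alert, ¬DDoS attack) ≈ 0.9076

Under noisy-OR, P(latency alert | causes) = 1 − (1−0.02)·∏(1−qᵢ) over the active causes.
Weight on misconfigured router=true, given the evidence: 0.139798 + 0.020352 = 0.160150
The normalizing constant is 0.02·0.8·0.89 + 0.65798·0.8·0.11 + 0.78538·0.2·0.89 + 0.925098·0.2·0.11 = 0.232292
P(misconfigured router | latency alert) = 0.160150/0.232292 ≈ 0.6894

With the extra evidence:
P(latency alert | ¬DDoS attack) = 0.02·0.8 + 0.78538·0.2 = 0.016000 + 0.157076 = 0.173076
Restricting to configurations with misconfigured router present: 0.78538·0.2 = 0.157076.
Hence the posterior is 0.157076/0.173076 ≈ 0.9076.
Ruling out DDoS attack raises the posterior on misconfigured router — the flip side of explaining away.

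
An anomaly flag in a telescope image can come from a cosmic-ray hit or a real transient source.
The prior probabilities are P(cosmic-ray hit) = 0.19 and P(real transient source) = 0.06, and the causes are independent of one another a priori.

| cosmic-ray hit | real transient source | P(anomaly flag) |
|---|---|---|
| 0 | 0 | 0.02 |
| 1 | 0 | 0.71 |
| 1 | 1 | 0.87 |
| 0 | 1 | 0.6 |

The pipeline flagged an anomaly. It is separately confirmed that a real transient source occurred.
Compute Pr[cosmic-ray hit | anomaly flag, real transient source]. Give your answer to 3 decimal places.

Pr[cosmic-ray hit | anomaly flag, real transient source] ≈ 0.254

Numerator (weight on configurations with cosmic-ray hit): 0.87·0.19 = 0.165300
Normalizer over all consistent configurations: 0.6·0.81 + 0.87·0.19 = 0.651300
P(cosmic-ray hit | anomaly flag, real transient source) = 0.165300/0.651300 ≈ 0.254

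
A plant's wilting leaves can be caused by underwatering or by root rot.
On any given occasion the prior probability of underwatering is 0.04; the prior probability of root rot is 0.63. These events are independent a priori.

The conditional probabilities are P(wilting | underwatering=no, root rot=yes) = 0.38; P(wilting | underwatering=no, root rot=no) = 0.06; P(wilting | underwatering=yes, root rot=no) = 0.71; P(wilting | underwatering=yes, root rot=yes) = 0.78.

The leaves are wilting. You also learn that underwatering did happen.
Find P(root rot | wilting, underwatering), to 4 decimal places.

For the numerator, keep only root rot=true terms: 0.78×0.63 = 0.491400
Denominator P(wilting | underwatering): 0.71×0.37 + 0.78×0.63 = 0.754100
Posterior = 0.491400 / 0.754100 ≈ 0.6516

P(root rot | wilting, underwatering) ≈ 0.6516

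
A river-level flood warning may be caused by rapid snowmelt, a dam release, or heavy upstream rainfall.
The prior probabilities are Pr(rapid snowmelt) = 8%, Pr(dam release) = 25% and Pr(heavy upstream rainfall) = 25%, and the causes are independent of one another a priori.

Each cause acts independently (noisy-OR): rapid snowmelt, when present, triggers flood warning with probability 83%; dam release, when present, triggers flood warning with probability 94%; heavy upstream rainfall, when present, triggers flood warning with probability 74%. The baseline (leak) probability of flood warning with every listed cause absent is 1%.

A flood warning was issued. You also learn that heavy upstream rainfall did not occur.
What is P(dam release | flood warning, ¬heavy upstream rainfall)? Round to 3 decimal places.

Under noisy-OR, P(flood warning | causes) = 1 − (1−0.01)·∏(1−qᵢ) over the active causes.
P(flood warning | ¬heavy upstream rainfall) = 0.01·0.92·0.75 + 0.9406·0.92·0.25 + 0.8317·0.08·0.75 + 0.989902·0.08·0.25 = 0.006900 + 0.216338 + 0.049902 + 0.019798 = 0.292938
Of this, 0.236136 comes from 0.216338 + 0.019798 (the dam release=true cases).
Hence the posterior is 0.236136/0.292938 ≈ 0.806.

P(dam release | flood warning, ¬heavy upstream rainfall) ≈ 0.806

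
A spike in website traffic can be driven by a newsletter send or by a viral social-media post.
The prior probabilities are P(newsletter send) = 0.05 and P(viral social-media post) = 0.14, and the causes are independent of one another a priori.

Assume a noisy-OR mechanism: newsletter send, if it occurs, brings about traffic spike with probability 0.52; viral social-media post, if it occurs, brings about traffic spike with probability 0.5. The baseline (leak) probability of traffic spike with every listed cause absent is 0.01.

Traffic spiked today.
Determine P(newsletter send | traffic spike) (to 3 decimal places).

Under noisy-OR, P(traffic spike | causes) = 1 − (1−0.01)·∏(1−qᵢ) over the active causes.
For the numerator, keep only newsletter send=true terms: 0.022566 + 0.005337 = 0.027903
Normalizer over all consistent configurations: 0.01×0.95×0.86 + 0.505×0.95×0.14 + 0.5248×0.05×0.86 + 0.7624×0.05×0.14 = 0.103238
P(newsletter send | traffic spike) = 0.027903/0.103238 ≈ 0.270

P(newsletter send | traffic spike) ≈ 0.270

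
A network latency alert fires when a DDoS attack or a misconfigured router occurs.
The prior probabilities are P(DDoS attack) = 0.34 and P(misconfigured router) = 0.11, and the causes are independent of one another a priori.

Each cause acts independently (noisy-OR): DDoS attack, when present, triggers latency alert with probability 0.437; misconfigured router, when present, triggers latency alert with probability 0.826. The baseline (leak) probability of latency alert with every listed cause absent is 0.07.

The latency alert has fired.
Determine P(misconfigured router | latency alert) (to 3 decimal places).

Under noisy-OR, P(latency alert | causes) = 1 − (1−0.07)·∏(1−qᵢ) over the active causes.
Sum P(latency alert|·) weighted by the priors over the 4 (DDoS attack, misconfigured router) configurations:
  P(latency alert) = 0.07*0.66*0.89 + 0.83818*0.66*0.11 + 0.47641*0.34*0.89 + 0.908895*0.34*0.11
        = 0.041118 + 0.060852 + 0.144162 + 0.033993 = 0.280125
The terms with misconfigured router present sum to 0.094845, so
  P(misconfigured router | latency alert) = 0.094845 / 0.280125 ≈ 0.339

P(misconfigured router | latency alert) ≈ 0.339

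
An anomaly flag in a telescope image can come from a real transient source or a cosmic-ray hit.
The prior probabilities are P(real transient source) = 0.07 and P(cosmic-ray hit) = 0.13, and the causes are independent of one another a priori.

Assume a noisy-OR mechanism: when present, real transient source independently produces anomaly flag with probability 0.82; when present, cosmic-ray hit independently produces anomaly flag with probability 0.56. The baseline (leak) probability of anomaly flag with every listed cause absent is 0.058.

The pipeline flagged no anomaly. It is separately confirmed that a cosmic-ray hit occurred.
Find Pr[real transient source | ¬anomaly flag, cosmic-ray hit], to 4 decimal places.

Pr[real transient source | ¬anomaly flag, cosmic-ray hit] ≈ 0.0134

Under noisy-OR, P(anomaly flag | causes) = 1 − (1−0.058)·∏(1−qᵢ) over the active causes.
P(¬anomaly flag | cosmic-ray hit) = 0.41448*0.93 + 0.074606*0.07 = 0.385466 + 0.005222 = 0.390688
Of this, 0.005222 comes from 0.074606*0.07 (the real transient source=true cases).
P(real transient source | ¬anomaly flag, cosmic-ray hit) = 0.005222 / 0.390688 ≈ 0.0134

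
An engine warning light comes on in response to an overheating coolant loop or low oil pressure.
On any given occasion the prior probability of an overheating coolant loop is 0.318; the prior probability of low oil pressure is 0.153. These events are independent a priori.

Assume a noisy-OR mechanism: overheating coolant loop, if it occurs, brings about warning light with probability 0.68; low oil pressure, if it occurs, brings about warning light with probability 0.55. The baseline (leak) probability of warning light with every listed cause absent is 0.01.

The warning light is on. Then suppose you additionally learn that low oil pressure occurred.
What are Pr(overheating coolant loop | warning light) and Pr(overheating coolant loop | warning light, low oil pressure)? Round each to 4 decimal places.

Pr(overheating coolant loop | warning light) ≈ 0.7801; Pr(overheating coolant loop | warning light, low oil pressure) ≈ 0.4189

Under noisy-OR, P(warning light | causes) = 1 − (1−0.01)·∏(1−qᵢ) over the active causes.
For the numerator, keep only overheating coolant loop=true terms: 0.184017 + 0.041718 = 0.225735
The normalizing constant is 0.01·0.682·0.847 + 0.5545·0.682·0.153 + 0.6832·0.318·0.847 + 0.85744·0.318·0.153 = 0.289372
Posterior = 0.225735 / 0.289372 ≈ 0.7801

Now also conditioning on low oil pressure=true:
Numerator (weight on configurations with overheating coolant loop): 0.85744·0.318 = 0.272666
Denominator P(warning light | low oil pressure): 0.5545·0.682 + 0.85744·0.318 = 0.650835
Posterior = 0.272666 / 0.650835 ≈ 0.4189
This is intercausal reasoning (explaining away): once low oil pressure accounts for the warning light, overheating coolant loop becomes less likely.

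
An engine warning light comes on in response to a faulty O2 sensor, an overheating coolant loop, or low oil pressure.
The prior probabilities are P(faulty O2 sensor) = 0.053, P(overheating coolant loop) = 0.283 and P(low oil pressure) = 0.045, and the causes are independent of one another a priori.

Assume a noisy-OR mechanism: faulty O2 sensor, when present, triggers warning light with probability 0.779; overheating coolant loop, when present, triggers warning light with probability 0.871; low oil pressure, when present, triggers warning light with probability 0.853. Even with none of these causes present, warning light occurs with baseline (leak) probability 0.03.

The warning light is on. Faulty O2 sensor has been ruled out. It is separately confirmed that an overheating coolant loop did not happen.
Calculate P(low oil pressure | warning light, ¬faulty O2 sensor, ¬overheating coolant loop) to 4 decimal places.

P(low oil pressure | warning light, ¬faulty O2 sensor, ¬overheating coolant loop) ≈ 0.5739

Under noisy-OR, P(warning light | causes) = 1 − (1−0.03)·∏(1−qᵢ) over the active causes.
P(warning light | ¬faulty O2 sensor, ¬overheating coolant loop) = 0.03×0.955 + 0.85741×0.045 = 0.028650 + 0.038583 = 0.067233
Of this, 0.038583 comes from 0.85741×0.045 (the low oil pressure=true cases).
P(low oil pressure | warning light, ¬faulty O2 sensor, ¬overheating coolant loop) = 0.038583 / 0.067233 ≈ 0.5739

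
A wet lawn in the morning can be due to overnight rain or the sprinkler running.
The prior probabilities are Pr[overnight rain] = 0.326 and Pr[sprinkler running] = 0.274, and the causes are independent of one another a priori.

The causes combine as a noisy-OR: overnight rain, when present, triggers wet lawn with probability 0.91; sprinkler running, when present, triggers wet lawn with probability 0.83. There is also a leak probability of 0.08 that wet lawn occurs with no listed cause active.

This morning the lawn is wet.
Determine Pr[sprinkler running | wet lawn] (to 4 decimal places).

Under noisy-OR, P(wet lawn | causes) = 1 − (1−0.08)·∏(1−qᵢ) over the active causes.
Enumerate the 4 (overnight rain, sprinkler running) configurations and weight by the priors:
  P(wet lawn) = 0.08*0.674*0.726 + 0.8436*0.674*0.274 + 0.9172*0.326*0.726 + 0.985924*0.326*0.274
        = 0.039146 + 0.155793 + 0.217079 + 0.088067 = 0.500085
Keeping only the sprinkler running-present terms gives 0.243860, so
  P(sprinkler running | wet lawn) = 0.243860 / 0.500085 ≈ 0.4876

Pr[sprinkler running | wet lawn] ≈ 0.4876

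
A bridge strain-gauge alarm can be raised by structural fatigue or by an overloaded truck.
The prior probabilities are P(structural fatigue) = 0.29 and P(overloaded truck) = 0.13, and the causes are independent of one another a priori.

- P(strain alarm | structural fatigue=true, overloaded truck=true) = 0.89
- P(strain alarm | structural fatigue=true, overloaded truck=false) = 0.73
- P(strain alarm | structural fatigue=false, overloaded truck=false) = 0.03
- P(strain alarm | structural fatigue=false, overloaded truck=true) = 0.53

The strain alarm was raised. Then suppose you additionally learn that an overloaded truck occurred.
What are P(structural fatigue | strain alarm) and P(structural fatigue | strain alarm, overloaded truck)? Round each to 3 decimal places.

P(structural fatigue | strain alarm) ≈ 0.763; P(structural fatigue | strain alarm, overloaded truck) ≈ 0.407

Sum P(strain alarm|·) weighted by the priors over the 4 (structural fatigue, overloaded truck) configurations:
  P(strain alarm) = 0.03·0.71·0.87 + 0.53·0.71·0.13 + 0.73·0.29·0.87 + 0.89·0.29·0.13
        = 0.018531 + 0.048919 + 0.184179 + 0.033553 = 0.285182
Keeping only the structural fatigue-present terms gives 0.217732, so
  P(structural fatigue | strain alarm) = 0.217732 / 0.285182 ≈ 0.763

Now also conditioning on overloaded truck=true:
P(strain alarm | overloaded truck) = 0.53*0.71 + 0.89*0.29 = 0.376300 + 0.258100 = 0.634400
Of this, 0.258100 comes from 0.89*0.29 (the structural fatigue=true cases).
Hence the posterior is 0.258100/0.634400 ≈ 0.407.
This is intercausal reasoning (explaining away): once overloaded truck accounts for the strain alarm, structural fatigue becomes less likely.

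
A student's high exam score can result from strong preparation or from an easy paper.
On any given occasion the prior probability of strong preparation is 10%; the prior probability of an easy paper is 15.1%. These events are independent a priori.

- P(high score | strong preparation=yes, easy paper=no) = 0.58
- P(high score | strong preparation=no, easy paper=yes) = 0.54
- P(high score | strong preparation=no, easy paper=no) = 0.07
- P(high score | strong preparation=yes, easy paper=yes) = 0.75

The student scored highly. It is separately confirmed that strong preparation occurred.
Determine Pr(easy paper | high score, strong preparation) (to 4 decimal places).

Pr(easy paper | high score, strong preparation) ≈ 0.1870

Weight on easy paper=true, given the evidence: 0.75*0.151 = 0.113250
Denominator P(high score | strong preparation): 0.58*0.849 + 0.75*0.151 = 0.605670
P(easy paper | high score, strong preparation) = 0.113250/0.605670 ≈ 0.1870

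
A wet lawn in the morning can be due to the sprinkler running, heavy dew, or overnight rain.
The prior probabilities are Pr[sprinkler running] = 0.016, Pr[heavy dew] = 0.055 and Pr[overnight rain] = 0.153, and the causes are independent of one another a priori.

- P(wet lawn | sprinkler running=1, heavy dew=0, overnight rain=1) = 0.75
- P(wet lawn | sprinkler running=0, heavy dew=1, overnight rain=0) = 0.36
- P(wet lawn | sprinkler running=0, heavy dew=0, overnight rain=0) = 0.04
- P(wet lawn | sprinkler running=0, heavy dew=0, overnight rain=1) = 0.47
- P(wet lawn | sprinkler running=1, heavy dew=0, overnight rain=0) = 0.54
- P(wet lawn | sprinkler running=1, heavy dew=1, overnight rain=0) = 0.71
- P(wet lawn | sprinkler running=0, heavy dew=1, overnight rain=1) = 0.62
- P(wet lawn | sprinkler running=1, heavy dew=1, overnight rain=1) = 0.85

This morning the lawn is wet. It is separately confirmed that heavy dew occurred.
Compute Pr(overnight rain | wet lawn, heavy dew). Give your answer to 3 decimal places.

For the numerator, keep only overnight rain=true terms: 0.093342 + 0.002081 = 0.095423
The normalizing constant is 0.36·0.984·0.847 + 0.62·0.984·0.153 + 0.71·0.016·0.847 + 0.85·0.016·0.153 = 0.405086
P(overnight rain | wet lawn, heavy dew) = 0.095423/0.405086 ≈ 0.236

Pr(overnight rain | wet lawn, heavy dew) ≈ 0.236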